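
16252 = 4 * 4063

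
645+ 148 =793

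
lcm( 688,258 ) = 2064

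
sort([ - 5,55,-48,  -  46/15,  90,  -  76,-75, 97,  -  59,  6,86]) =[-76 ,-75, - 59, - 48, - 5, - 46/15,6,55 , 86, 90 , 97] 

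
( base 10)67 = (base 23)2L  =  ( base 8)103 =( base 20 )37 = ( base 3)2111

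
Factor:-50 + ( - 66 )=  - 2^2*29^1=- 116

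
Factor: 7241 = 13^1*557^1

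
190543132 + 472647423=663190555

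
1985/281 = 7 + 18/281 = 7.06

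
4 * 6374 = 25496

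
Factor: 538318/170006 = 269159/85003 = 11^1*167^( - 1 )*509^( - 1)*24469^1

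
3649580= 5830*626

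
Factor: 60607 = 60607^1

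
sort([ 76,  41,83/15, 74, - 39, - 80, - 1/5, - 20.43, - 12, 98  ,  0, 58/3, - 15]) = [ - 80, - 39,-20.43 ,- 15,- 12, - 1/5, 0,83/15, 58/3, 41,74, 76,98]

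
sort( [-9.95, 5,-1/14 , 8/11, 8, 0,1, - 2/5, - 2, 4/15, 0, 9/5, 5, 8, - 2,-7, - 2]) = [ - 9.95,-7 , - 2,  -  2, - 2, - 2/5, -1/14, 0, 0, 4/15,8/11 , 1,9/5,5, 5, 8 , 8 ]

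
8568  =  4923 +3645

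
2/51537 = 2/51537 = 0.00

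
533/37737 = 533/37737  =  0.01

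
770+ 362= 1132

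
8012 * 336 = 2692032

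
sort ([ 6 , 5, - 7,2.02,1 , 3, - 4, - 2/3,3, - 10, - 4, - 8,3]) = [ - 10, - 8, - 7, - 4, - 4,- 2/3,1 , 2.02, 3, 3,3,5,6 ]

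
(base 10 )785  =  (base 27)122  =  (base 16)311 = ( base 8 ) 1421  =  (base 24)18h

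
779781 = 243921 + 535860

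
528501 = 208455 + 320046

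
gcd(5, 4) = 1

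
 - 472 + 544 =72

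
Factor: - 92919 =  - 3^1*47^1  *659^1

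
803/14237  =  803/14237= 0.06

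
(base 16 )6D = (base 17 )67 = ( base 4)1231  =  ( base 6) 301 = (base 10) 109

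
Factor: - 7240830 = -2^1*3^1 * 5^1 * 241361^1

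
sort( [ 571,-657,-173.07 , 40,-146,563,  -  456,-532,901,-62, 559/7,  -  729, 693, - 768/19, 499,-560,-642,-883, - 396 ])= [-883, - 729,  -  657,-642,-560,-532, - 456, - 396, - 173.07, - 146,-62, - 768/19,40,559/7,499,563,571,693,  901 ] 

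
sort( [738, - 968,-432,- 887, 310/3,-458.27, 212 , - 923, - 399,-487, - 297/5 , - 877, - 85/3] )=[ - 968, - 923,  -  887,  -  877, -487, - 458.27,-432,  -  399, - 297/5, - 85/3, 310/3,  212,  738]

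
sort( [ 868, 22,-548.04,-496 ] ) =[ - 548.04, - 496, 22, 868 ] 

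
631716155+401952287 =1033668442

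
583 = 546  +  37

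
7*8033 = 56231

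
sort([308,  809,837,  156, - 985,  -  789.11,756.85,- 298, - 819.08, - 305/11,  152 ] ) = [-985, - 819.08 , - 789.11, - 298 , - 305/11,152 , 156,308,756.85 , 809, 837]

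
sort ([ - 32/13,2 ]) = [ - 32/13,2 ]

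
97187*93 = 9038391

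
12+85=97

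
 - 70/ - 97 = 70/97 = 0.72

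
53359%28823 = 24536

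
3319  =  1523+1796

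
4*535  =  2140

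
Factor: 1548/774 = 2 =2^1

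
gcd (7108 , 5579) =1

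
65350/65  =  13070/13 = 1005.38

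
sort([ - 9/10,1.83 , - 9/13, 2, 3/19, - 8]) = [ - 8, - 9/10,  -  9/13,  3/19, 1.83,  2]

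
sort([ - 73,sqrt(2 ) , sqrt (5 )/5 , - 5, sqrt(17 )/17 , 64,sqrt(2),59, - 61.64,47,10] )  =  [ - 73, - 61.64, - 5,sqrt( 17)/17,  sqrt( 5 ) /5,sqrt(2),sqrt (2),10,47, 59,64]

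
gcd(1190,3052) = 14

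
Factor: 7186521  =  3^1 * 41^1*58427^1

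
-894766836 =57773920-952540756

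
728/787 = 728/787= 0.93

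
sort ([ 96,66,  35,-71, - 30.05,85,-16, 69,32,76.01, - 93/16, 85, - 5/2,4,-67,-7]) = [ - 71, - 67, -30.05 ,-16,-7,  -  93/16,-5/2,4, 32,35,66, 69,76.01,85, 85,96]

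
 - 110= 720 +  - 830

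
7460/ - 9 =-7460/9 = - 828.89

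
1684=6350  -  4666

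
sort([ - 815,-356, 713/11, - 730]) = [ - 815, - 730, - 356,  713/11 ] 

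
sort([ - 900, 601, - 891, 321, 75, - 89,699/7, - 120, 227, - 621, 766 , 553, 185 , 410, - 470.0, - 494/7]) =[ - 900, - 891, - 621, - 470.0,  -  120, - 89, - 494/7, 75, 699/7 , 185,227, 321, 410, 553,601, 766 ]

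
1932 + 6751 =8683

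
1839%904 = 31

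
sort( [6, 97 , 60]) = [ 6, 60,97]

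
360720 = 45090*8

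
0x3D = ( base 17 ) 3a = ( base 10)61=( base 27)27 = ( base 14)45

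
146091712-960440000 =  - 814348288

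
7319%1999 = 1322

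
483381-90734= 392647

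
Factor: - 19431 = -3^2*17^1*127^1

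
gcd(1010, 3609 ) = 1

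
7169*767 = 5498623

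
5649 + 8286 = 13935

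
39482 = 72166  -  32684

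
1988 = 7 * 284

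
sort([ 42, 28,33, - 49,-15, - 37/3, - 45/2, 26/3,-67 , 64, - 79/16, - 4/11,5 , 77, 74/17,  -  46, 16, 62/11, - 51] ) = [-67 , - 51, -49, - 46, - 45/2,-15, - 37/3, - 79/16,-4/11, 74/17, 5, 62/11, 26/3, 16, 28, 33, 42, 64, 77]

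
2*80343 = 160686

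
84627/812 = 104+ 179/812  =  104.22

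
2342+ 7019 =9361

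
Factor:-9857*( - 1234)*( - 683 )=  -  8307696454 = -2^1*617^1 * 683^1*9857^1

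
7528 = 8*941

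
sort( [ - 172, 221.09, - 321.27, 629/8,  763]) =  [ - 321.27, - 172,629/8 , 221.09,763]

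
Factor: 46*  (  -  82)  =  - 3772 =-  2^2 * 23^1 * 41^1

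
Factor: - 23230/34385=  - 202/299 = -2^1*13^( -1)*23^( - 1)*101^1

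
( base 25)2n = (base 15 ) 4d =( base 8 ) 111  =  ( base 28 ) 2h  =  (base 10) 73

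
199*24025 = 4780975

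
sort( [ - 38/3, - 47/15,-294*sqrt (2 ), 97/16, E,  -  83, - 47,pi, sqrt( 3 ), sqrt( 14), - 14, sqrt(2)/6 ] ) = [ - 294* sqrt( 2) , - 83,  -  47, - 14, - 38/3, - 47/15, sqrt(2)/6, sqrt( 3), E,  pi , sqrt(14),97/16]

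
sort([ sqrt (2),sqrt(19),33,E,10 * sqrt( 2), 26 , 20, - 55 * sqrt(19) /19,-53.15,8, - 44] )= [ - 53.15, - 44, - 55*sqrt( 19) /19,sqrt( 2),E , sqrt( 19 ),8,10*sqrt( 2 ),20, 26,  33 ]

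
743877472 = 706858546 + 37018926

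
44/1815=4/165 = 0.02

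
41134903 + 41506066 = 82640969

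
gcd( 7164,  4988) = 4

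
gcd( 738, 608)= 2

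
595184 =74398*8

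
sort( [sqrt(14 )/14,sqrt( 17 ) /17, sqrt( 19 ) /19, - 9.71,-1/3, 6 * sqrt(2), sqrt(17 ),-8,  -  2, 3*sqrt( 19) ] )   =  [-9.71, - 8,  -  2,-1/3, sqrt(19)/19,sqrt( 17)/17,sqrt ( 14 ) /14, sqrt( 17 ), 6 * sqrt( 2),3*sqrt( 19 ) ]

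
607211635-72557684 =534653951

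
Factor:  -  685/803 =-5^1*11^( -1 )*73^ ( - 1 )*137^1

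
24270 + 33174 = 57444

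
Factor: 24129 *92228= 2225369412 = 2^2*3^2* 7^1*383^1*23057^1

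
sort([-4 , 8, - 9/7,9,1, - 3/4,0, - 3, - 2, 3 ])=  [-4, - 3, - 2, - 9/7, - 3/4,0, 1, 3, 8, 9] 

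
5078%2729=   2349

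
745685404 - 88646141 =657039263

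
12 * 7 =84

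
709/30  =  709/30 = 23.63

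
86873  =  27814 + 59059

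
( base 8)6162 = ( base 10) 3186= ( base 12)1a16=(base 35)2L1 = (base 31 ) 39O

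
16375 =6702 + 9673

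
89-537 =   -  448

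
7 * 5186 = 36302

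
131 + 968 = 1099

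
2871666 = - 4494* ( - 639 )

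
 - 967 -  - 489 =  - 478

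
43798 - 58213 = -14415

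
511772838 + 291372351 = 803145189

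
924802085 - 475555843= 449246242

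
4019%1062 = 833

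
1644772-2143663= -498891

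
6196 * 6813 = 42213348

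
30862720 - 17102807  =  13759913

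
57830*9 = 520470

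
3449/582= 5 + 539/582 =5.93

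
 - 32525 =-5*6505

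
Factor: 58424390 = 2^1*5^1*113^1 * 149^1*347^1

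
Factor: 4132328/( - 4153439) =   -  2^3*821^(-1)*5059^( - 1)*516541^1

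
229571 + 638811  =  868382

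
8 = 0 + 8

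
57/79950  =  19/26650 = 0.00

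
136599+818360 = 954959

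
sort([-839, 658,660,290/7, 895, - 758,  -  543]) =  [-839, - 758, - 543, 290/7, 658, 660, 895 ] 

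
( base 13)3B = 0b110010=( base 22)26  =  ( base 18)2e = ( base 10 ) 50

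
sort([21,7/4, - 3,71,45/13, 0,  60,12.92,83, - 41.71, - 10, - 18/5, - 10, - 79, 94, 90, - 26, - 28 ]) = [ - 79, - 41.71, - 28,-26, - 10 ,- 10, - 18/5, - 3 , 0,7/4 , 45/13,12.92,21,60,71,83 , 90,94]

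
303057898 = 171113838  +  131944060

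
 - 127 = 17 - 144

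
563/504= 563/504 = 1.12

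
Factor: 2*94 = 188=2^2*47^1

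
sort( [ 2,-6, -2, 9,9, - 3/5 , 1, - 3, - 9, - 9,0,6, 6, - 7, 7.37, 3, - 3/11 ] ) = [-9, - 9 , - 7 , - 6 , - 3,  -  2, - 3/5, - 3/11,0, 1,2, 3 , 6, 6,7.37,9 , 9 ] 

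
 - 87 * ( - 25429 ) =2212323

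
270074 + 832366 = 1102440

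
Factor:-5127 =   -  3^1*1709^1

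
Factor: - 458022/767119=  -19914/33353=- 2^1*3^1*3319^1*33353^( - 1)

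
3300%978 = 366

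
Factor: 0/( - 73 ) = 0^1 = 0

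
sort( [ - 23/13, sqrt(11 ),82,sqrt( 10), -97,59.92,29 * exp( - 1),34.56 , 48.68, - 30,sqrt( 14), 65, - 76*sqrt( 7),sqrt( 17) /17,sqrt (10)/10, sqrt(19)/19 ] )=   [-76*sqrt( 7 ), - 97, - 30, - 23/13, sqrt(19 )/19, sqrt( 17) /17,sqrt( 10 )/10,sqrt ( 10),sqrt(11),sqrt(14),29*exp( - 1), 34.56,48.68, 59.92,65,82]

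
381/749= 381/749   =  0.51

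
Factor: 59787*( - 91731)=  - 3^3*7^1*13^1*73^1*30577^1 = - 5484321297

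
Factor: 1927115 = 5^1*31^1*12433^1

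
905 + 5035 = 5940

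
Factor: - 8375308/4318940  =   - 2093827/1079735 = - 5^ (  -  1)*23^(- 1)*41^( - 1 )*229^( - 1 )*2093827^1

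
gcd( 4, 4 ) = 4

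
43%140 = 43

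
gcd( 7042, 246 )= 2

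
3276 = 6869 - 3593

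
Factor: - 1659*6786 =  -2^1 * 3^3*7^1*13^1*29^1*79^1 = - 11257974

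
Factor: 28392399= 3^2*7^1*271^1*1663^1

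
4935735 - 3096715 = 1839020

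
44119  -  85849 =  - 41730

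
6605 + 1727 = 8332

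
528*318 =167904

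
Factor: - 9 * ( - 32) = 288  =  2^5*3^2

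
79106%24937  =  4295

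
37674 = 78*483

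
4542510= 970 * 4683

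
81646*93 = 7593078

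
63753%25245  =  13263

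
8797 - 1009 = 7788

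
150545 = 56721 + 93824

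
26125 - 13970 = 12155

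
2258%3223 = 2258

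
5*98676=493380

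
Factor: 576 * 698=402048 = 2^7 * 3^2 * 349^1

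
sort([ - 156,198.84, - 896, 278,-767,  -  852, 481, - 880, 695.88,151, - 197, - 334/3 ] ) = [ - 896, - 880, - 852 , - 767, - 197, - 156, - 334/3, 151,198.84,278,481,695.88]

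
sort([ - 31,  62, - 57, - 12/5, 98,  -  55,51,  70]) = [ - 57,-55, - 31, - 12/5, 51,62,70,  98]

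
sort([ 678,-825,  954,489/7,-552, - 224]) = [ - 825,-552  ,-224, 489/7,678,954]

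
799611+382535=1182146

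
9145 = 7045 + 2100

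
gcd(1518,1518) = 1518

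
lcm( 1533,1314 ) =9198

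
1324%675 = 649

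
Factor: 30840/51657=2^3*5^1*67^( - 1 ) = 40/67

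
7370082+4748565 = 12118647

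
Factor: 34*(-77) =  -  2^1*7^1*11^1*17^1 = - 2618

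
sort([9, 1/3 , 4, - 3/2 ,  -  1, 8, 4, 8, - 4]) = [  -  4,-3/2, - 1, 1/3,  4, 4 , 8, 8, 9]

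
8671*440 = 3815240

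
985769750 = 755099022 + 230670728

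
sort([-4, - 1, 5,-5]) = [-5, - 4,-1,5 ] 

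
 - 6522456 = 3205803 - 9728259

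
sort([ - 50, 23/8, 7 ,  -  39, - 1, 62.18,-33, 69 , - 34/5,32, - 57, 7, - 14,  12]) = [-57, - 50,- 39, - 33,  -  14, - 34/5, - 1, 23/8, 7,7, 12,  32, 62.18, 69]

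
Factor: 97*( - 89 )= - 89^1*97^1= - 8633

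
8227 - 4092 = 4135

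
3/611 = 3/611 = 0.00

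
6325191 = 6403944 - 78753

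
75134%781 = 158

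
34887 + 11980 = 46867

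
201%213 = 201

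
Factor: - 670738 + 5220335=4549597=13^1*269^1*1301^1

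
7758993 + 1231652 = 8990645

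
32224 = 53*608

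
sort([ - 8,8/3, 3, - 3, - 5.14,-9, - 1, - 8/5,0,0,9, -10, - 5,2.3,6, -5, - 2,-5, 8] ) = [ - 10, - 9,-8, - 5.14, - 5, - 5, - 5, - 3, - 2,  -  8/5, - 1, 0,0,2.3,  8/3,3,6, 8, 9 ]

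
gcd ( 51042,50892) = 6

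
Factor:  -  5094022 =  - 2^1*157^1*16223^1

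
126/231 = 6/11 = 0.55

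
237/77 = 3 + 6/77 = 3.08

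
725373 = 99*7327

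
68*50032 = 3402176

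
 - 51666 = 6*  ( - 8611)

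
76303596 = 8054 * 9474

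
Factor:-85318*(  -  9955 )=849340690 = 2^1*5^1*11^1*29^1*  181^1 *1471^1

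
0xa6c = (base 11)2006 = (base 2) 101001101100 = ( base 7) 10531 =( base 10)2668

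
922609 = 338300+584309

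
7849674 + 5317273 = 13166947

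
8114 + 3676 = 11790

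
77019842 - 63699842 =13320000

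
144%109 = 35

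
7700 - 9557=-1857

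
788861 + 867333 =1656194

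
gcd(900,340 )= 20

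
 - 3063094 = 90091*( - 34 ) 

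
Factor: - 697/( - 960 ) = 2^(-6 )*3^( - 1)*5^( - 1 )*17^1*41^1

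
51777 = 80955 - 29178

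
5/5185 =1/1037  =  0.00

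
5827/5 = 5827/5 = 1165.40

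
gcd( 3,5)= 1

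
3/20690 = 3/20690= 0.00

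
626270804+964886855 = 1591157659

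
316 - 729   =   - 413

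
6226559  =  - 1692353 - -7918912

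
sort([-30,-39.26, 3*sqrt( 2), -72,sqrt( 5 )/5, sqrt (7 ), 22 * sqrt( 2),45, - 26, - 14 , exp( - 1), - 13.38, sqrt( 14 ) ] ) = [  -  72, - 39.26  , - 30, -26, - 14, - 13.38, exp(-1 ), sqrt( 5 )/5 , sqrt(7 ),  sqrt( 14 ), 3*sqrt (2), 22*sqrt( 2 ),45]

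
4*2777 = 11108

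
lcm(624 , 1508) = 18096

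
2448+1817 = 4265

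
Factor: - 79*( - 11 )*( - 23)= - 11^1*23^1 * 79^1= - 19987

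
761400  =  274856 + 486544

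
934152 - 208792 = 725360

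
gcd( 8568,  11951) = 17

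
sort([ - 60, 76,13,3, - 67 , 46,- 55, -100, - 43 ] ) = [ - 100, - 67 , - 60, - 55, - 43,  3, 13,46,76 ]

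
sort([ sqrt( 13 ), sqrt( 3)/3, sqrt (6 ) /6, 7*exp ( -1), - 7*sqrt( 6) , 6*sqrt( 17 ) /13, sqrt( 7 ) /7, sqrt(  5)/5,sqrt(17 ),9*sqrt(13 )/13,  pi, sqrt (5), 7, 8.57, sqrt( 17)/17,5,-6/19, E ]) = [-7*sqrt (6),-6/19, sqrt( 17 )/17, sqrt( 7 ) /7, sqrt( 6 )/6, sqrt(5)/5, sqrt( 3 )/3, 6*sqrt( 17) /13, sqrt( 5 ), 9*sqrt( 13 )/13, 7*exp(  -  1), E,  pi, sqrt( 13 ),  sqrt (17 ), 5,7, 8.57 ]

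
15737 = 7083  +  8654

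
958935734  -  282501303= 676434431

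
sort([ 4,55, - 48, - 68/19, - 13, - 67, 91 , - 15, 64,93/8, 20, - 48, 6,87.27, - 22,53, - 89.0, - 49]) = [ - 89.0, - 67, - 49, - 48,-48, - 22, - 15,-13, - 68/19,4,6,93/8, 20 , 53,55,64,87.27,91]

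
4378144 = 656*6674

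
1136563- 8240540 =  - 7103977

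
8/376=1/47 = 0.02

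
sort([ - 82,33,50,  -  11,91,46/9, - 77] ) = [-82,- 77, - 11,46/9 , 33,50, 91] 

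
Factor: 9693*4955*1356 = 2^2*3^4*5^1*113^1*359^1*991^1 = 65127073140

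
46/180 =23/90 = 0.26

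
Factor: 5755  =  5^1*1151^1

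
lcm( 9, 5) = 45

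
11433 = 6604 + 4829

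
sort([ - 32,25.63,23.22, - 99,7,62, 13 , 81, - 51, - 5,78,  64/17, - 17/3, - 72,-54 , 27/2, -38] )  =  [ - 99,-72, - 54,  -  51 , - 38, -32, - 17/3, - 5, 64/17, 7,13,27/2,23.22,25.63, 62, 78 , 81]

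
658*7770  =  5112660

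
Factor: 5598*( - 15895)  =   - 2^1 * 3^2*5^1*11^1*17^2*311^1 = - 88980210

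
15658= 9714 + 5944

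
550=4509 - 3959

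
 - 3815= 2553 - 6368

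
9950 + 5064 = 15014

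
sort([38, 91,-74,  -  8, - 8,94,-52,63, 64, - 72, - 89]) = [-89, - 74,- 72,-52, - 8,-8, 38,63,64, 91,  94 ] 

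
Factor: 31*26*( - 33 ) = -2^1*3^1*11^1*13^1* 31^1 = - 26598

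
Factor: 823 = 823^1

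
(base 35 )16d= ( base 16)5A8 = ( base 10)1448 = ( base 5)21243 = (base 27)1QH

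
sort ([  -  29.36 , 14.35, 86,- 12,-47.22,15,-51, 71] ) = [ - 51, - 47.22, - 29.36,-12,  14.35, 15, 71, 86 ]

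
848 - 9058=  - 8210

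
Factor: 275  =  5^2*11^1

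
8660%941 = 191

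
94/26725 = 94/26725 = 0.00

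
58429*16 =934864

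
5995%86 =61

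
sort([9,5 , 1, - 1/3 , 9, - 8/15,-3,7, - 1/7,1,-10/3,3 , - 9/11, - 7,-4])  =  [  -  7,- 4, - 10/3, - 3, - 9/11 , - 8/15, - 1/3, - 1/7,1,1, 3,5,7, 9,  9]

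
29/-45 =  - 1 + 16/45 = - 0.64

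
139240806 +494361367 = 633602173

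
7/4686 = 7/4686  =  0.00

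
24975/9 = 2775 = 2775.00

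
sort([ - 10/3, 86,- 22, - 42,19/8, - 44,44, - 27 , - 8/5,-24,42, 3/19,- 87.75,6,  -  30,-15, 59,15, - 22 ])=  [-87.75,-44, - 42 , - 30, - 27,- 24,-22, - 22, - 15, - 10/3, - 8/5 , 3/19, 19/8,6,15,42, 44, 59,86] 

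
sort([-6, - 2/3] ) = [ - 6, - 2/3]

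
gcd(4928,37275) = 7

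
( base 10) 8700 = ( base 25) DN0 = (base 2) 10000111111100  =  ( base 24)F2C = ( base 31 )91K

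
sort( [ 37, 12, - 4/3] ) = [- 4/3, 12, 37]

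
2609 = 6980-4371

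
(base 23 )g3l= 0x216a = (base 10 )8554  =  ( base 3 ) 102201211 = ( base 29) a4s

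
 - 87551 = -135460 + 47909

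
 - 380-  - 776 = 396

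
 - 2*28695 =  - 57390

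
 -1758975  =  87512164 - 89271139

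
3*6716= 20148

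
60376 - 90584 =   -  30208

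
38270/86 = 445 = 445.00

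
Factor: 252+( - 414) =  - 2^1*3^4 = -162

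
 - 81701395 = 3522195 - 85223590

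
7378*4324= 31902472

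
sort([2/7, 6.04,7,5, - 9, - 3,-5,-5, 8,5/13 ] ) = [-9, - 5, - 5, - 3, 2/7, 5/13, 5, 6.04, 7,8] 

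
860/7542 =430/3771 = 0.11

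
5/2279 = 5/2279 = 0.00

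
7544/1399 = 5 + 549/1399 = 5.39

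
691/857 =691/857 = 0.81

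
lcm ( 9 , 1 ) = 9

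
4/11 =4/11 = 0.36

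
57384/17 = 3375  +  9/17 = 3375.53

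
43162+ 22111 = 65273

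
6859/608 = 11 + 9/32=11.28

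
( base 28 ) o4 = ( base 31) LP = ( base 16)2A4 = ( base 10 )676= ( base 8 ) 1244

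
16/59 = 16/59 = 0.27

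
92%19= 16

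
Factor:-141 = -3^1*47^1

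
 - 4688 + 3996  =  - 692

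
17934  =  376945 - 359011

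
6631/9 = 6631/9 = 736.78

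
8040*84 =675360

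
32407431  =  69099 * 469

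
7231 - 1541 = 5690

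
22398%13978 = 8420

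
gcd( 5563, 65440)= 1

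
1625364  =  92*17667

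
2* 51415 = 102830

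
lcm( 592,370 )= 2960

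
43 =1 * 43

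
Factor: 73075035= 3^1*5^1*11^1*442879^1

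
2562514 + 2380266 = 4942780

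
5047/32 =157 + 23/32 =157.72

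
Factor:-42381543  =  - 3^1*83^1 * 170207^1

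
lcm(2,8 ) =8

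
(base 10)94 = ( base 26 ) 3g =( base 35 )2o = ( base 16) 5E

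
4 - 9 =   -  5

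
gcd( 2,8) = 2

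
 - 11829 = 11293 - 23122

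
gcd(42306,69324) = 6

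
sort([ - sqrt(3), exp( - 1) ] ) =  [  -  sqrt (3),exp( - 1 )]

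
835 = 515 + 320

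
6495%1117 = 910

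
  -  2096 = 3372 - 5468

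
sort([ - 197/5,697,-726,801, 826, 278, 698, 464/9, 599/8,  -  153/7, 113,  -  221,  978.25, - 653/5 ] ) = [-726, - 221, - 653/5, - 197/5,-153/7, 464/9 , 599/8, 113,278, 697, 698, 801, 826,  978.25 ]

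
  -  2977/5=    -2977/5 = - 595.40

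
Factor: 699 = 3^1* 233^1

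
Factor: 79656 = 2^3  *  3^1 *3319^1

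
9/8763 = 3/2921 = 0.00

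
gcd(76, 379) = 1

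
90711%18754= 15695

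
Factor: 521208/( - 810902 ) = -2^2*3^3*19^1*127^1 * 373^ ( - 1) * 1087^( - 1) = - 260604/405451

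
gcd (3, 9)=3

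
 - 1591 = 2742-4333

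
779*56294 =43853026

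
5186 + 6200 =11386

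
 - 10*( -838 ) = 8380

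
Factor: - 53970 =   -  2^1*3^1*5^1*7^1*257^1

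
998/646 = 1 +176/323 = 1.54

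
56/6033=56/6033 = 0.01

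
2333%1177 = 1156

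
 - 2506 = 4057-6563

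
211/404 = 211/404= 0.52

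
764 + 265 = 1029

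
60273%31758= 28515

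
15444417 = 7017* 2201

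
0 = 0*341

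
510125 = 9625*53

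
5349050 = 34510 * 155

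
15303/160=95+ 103/160  =  95.64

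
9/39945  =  3/13315 = 0.00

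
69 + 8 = 77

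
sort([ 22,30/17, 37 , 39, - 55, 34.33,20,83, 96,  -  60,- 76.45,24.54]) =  [-76.45  ,-60, - 55, 30/17, 20, 22 , 24.54, 34.33,37,39,  83,  96 ]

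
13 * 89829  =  1167777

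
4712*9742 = 45904304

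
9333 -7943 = 1390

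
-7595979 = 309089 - 7905068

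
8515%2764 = 223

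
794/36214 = 397/18107=0.02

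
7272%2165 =777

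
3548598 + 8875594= 12424192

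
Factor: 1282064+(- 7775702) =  - 6493638= -  2^1* 3^1*1082273^1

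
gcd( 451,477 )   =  1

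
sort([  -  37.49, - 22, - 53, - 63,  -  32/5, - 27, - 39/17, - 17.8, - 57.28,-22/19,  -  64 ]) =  [-64,-63,-57.28, - 53,-37.49,  -  27, - 22,-17.8,-32/5,-39/17, - 22/19]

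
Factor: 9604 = 2^2 * 7^4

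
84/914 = 42/457 = 0.09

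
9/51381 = 1/5709 = 0.00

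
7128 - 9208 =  - 2080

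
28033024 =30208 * 928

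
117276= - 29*( - 4044)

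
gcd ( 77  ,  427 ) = 7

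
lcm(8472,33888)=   33888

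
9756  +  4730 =14486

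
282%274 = 8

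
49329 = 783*63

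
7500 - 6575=925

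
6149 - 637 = 5512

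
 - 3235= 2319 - 5554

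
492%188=116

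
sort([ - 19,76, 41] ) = [ - 19, 41,  76] 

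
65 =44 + 21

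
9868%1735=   1193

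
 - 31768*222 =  - 7052496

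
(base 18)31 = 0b110111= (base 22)2B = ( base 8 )67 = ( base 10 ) 55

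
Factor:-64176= -2^4 * 3^1*7^1*191^1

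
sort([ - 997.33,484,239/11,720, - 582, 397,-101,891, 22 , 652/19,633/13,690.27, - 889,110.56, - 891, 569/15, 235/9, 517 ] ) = [ - 997.33,  -  891, - 889,-582, - 101, 239/11, 22 , 235/9,652/19,569/15,633/13, 110.56, 397,484,517,690.27,720 , 891]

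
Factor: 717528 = 2^3*3^1 * 7^1*4271^1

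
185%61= 2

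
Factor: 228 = 2^2*3^1*19^1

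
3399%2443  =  956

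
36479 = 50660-14181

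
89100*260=23166000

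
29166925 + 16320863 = 45487788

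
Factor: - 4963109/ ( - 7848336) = 2^(-4)*3^( - 1)*23^( - 1)*7109^(-1)*4963109^1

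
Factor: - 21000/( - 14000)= 3/2  =  2^ (-1 )*3^1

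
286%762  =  286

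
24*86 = 2064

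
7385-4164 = 3221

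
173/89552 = 173/89552 = 0.00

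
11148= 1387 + 9761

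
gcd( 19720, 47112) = 8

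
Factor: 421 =421^1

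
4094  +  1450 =5544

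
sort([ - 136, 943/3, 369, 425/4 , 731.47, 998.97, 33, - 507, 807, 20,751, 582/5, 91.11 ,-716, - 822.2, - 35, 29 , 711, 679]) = [ - 822.2, - 716,-507, - 136, - 35,20, 29, 33,  91.11, 425/4, 582/5, 943/3, 369,679,  711, 731.47,751  ,  807, 998.97]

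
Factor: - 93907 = -11^1*8537^1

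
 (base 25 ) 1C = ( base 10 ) 37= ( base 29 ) 18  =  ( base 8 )45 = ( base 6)101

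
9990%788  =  534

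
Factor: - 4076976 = - 2^4*3^1*157^1*541^1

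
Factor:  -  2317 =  - 7^1 * 331^1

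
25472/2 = 12736 = 12736.00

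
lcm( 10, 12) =60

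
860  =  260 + 600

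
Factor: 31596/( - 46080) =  - 2^( - 8 ) * 3^( - 1 )*5^ ( - 1)*2633^1 = -2633/3840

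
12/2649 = 4/883 = 0.00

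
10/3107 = 10/3107 = 0.00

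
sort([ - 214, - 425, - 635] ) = [  -  635, - 425, -214 ]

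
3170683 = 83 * 38201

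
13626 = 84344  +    -  70718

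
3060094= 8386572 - 5326478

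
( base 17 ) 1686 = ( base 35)5IY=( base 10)6789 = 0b1101010000101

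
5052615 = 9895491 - 4842876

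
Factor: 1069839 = 3^2*29^1*4099^1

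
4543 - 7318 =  - 2775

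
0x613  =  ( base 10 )1555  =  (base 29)1OI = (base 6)11111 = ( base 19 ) 45G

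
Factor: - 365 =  - 5^1*73^1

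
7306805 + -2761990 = 4544815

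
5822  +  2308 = 8130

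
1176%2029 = 1176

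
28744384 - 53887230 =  - 25142846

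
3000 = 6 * 500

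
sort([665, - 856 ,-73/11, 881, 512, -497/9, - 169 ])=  [ -856, - 169, - 497/9, - 73/11, 512,  665, 881 ] 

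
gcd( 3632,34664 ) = 8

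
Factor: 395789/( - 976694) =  - 2^( - 1)*19^1 *37^1*563^1*488347^( -1)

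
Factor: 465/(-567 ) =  - 155/189 = - 3^ ( - 3)*5^1 * 7^( - 1 )  *  31^1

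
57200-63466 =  - 6266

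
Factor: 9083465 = 5^1*31^1*58603^1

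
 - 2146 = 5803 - 7949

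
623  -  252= 371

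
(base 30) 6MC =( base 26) 8pe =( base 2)1011110111000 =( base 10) 6072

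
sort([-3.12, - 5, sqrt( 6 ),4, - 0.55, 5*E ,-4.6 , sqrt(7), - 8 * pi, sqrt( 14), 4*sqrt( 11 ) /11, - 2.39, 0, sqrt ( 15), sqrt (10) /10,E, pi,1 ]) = [ - 8*pi, - 5, - 4.6,-3.12, - 2.39, - 0.55, 0  ,  sqrt(  10 )/10, 1,4*sqrt( 11 )/11,  sqrt( 6 ), sqrt (7), E, pi, sqrt( 14),  sqrt(15), 4,  5*E]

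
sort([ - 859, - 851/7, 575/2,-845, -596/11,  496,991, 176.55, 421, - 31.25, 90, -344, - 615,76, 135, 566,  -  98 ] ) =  [ - 859, - 845,-615, - 344,-851/7, - 98 , - 596/11,  -  31.25,76, 90 , 135,  176.55,575/2, 421, 496,566, 991]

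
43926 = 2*21963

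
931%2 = 1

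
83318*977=81401686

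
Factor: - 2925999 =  - 3^2 * 83^1 * 3917^1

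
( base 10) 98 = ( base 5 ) 343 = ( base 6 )242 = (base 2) 1100010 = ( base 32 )32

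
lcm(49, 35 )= 245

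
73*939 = 68547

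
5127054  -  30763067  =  -25636013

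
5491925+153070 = 5644995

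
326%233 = 93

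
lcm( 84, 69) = 1932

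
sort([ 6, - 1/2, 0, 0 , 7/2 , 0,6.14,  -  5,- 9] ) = [ - 9,-5,  -  1/2,0,0, 0 , 7/2,6,  6.14 ] 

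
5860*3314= 19420040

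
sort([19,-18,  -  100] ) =[ - 100,-18, 19]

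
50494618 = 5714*8837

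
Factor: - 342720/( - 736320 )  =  3^1*7^1*13^( - 1 ) * 17^1*59^( - 1) = 357/767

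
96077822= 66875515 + 29202307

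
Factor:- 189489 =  - 3^1*83^1*761^1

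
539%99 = 44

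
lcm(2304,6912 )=6912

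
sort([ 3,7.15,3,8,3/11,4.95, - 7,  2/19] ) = [ - 7,  2/19, 3/11,3,3,4.95, 7.15, 8 ] 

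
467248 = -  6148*(-76 ) 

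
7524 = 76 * 99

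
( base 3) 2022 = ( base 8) 76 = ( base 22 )2i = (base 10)62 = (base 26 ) 2A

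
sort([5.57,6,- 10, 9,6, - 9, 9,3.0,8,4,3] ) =[ - 10, - 9,3.0,3, 4,5.57,6, 6,8, 9, 9] 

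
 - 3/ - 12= 1/4 = 0.25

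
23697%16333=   7364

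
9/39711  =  3/13237  =  0.00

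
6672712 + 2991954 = 9664666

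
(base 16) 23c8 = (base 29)APP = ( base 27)cf7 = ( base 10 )9160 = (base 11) 6978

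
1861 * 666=1239426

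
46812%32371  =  14441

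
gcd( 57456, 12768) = 6384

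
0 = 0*51217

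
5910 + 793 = 6703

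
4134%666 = 138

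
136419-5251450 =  -5115031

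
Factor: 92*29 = 2^2 *23^1*29^1 = 2668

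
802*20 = 16040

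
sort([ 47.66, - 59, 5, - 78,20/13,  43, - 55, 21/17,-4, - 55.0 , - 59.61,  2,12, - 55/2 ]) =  [-78, - 59.61, - 59, - 55, - 55.0, -55/2, - 4, 21/17, 20/13 , 2, 5, 12 , 43, 47.66 ] 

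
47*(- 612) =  - 28764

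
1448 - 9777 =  - 8329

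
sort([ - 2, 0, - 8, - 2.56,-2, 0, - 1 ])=[ -8, - 2.56, - 2, - 2, - 1, 0,0 ]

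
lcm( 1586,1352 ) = 82472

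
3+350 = 353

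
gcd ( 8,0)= 8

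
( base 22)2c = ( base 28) 20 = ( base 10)56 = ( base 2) 111000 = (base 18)32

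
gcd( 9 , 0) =9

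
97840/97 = 1008 + 64/97 = 1008.66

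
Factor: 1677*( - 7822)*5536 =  - 2^6*3^1*13^1 * 43^1 * 173^1 * 3911^1 = - 72618446784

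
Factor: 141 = 3^1*47^1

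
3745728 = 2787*1344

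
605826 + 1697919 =2303745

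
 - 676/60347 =-1 + 59671/60347 = - 0.01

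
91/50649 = 91/50649 = 0.00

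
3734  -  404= 3330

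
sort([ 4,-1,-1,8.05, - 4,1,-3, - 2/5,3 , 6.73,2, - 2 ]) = [ - 4,- 3,-2, - 1 ,-1, - 2/5,  1,2 , 3,4,6.73,  8.05]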